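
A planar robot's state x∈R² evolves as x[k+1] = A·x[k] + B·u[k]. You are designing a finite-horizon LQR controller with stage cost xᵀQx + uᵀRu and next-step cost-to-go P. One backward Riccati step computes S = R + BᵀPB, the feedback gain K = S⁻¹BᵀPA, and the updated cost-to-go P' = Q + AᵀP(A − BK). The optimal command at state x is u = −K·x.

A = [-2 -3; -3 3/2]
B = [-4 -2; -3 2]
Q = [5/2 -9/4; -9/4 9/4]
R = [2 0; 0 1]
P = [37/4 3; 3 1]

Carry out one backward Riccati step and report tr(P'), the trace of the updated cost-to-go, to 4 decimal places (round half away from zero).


6.0263

BᵀP = [-46.0000 -15.0000; -12.5000 -4.0000]
S = R + BᵀPB = [2 0; 0 1] + [229.0000 62.0000; 62.0000 17.0000] = [231.0000 62.0000; 62.0000 18.0000]
BᵀPA = [137.0000 115.5000; 37.0000 31.5000]
K = S⁻¹·BᵀPA = [0.5478 0.4013; 0.1688 0.3678]
A−BK = [0.5287 -0.6592; -1.6943 1.9682]
AᵀP(A−BK) = [0.7102 0.4156; 0.4156 0.5661]
P' = Q + AᵀP(A−BK) = [3.2102 -1.8344; -1.8344 2.8161]
tr(P') = 6.0263


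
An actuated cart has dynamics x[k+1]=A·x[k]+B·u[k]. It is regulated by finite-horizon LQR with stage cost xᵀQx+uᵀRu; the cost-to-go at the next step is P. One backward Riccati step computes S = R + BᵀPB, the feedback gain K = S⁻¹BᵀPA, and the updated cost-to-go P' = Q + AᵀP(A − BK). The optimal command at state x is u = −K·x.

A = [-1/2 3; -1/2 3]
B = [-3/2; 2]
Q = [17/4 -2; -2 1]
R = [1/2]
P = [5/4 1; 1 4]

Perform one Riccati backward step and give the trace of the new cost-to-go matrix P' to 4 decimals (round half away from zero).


41.8157

BᵀP = [0.1250 6.5000]
S = R + BᵀPB = [1/2] + [12.8125] = [13.3125]
BᵀPA = [-3.3125 19.8750]
K = S⁻¹·BᵀPA = [-0.2488 1.4930]
A−BK = [-0.8732 5.2394; -0.0023 0.0141]
AᵀP(A−BK) = [0.9883 -5.9296; -5.9296 35.5775]
P' = Q + AᵀP(A−BK) = [5.2383 -7.9296; -7.9296 36.5775]
tr(P') = 41.8157


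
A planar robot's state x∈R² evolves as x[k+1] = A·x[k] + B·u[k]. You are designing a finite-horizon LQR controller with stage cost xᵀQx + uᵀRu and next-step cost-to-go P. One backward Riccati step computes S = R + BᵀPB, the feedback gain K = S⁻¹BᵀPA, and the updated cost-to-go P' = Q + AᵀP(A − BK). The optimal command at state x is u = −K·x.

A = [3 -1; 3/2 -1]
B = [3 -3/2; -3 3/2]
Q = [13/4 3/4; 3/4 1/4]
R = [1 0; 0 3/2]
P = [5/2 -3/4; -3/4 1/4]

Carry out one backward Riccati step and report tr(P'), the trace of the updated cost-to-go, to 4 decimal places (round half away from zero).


4.2337

BᵀP = [9.7500 -3.0000; -4.8750 1.5000]
S = R + BᵀPB = [1 0; 0 3/2] + [38.2500 -19.1250; -19.1250 9.5625] = [39.2500 -19.1250; -19.1250 11.0625]
BᵀPA = [24.7500 -6.7500; -12.3750 3.3750]
K = S⁻¹·BᵀPA = [0.5425 -0.1479; -0.1808 0.0493]
A−BK = [1.1014 -0.4822; 3.3986 -1.5178]
AᵀP(A−BK) = [0.6488 -0.2281; -0.2281 0.0849]
P' = Q + AᵀP(A−BK) = [3.8988 0.5219; 0.5219 0.3349]
tr(P') = 4.2337


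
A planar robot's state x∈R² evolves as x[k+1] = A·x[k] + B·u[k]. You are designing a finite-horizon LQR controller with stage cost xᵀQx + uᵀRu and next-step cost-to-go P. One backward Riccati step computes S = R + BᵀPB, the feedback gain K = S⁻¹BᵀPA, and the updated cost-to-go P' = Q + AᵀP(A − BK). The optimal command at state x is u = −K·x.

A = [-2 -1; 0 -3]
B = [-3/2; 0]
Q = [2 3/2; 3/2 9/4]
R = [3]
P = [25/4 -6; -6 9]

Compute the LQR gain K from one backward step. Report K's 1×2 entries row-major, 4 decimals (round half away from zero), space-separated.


BᵀP = [-9.3750 9.0000]
S = R + BᵀPB = [3] + [14.0625] = [17.0625]
BᵀPA = [18.7500 -17.6250]
K = S⁻¹·BᵀPA = [1.0989 -1.0330]
A−BK = [-0.3516 -2.5495; 0.0000 -3.0000]
AᵀP(A−BK) = [4.3956 -4.1319; -4.1319 33.0440]
P' = Q + AᵀP(A−BK) = [6.3956 -2.6319; -2.6319 35.2940]
tr(P') = 41.6896

1.0989 -1.0330


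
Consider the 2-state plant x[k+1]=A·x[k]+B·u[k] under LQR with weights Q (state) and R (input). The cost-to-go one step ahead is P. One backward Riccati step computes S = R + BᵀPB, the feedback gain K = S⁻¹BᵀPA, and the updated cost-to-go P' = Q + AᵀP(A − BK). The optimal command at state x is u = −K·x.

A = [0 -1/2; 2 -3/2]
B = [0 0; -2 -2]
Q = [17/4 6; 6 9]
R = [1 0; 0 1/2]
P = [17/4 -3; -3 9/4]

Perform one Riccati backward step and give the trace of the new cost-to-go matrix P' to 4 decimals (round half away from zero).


13.6897

BᵀP = [6.0000 -4.5000; 6.0000 -4.5000]
S = R + BᵀPB = [1 0; 0 1/2] + [9.0000 9.0000; 9.0000 9.0000] = [10.0000 9.0000; 9.0000 9.5000]
BᵀPA = [-9.0000 3.7500; -9.0000 3.7500]
K = S⁻¹·BᵀPA = [-0.3214 0.1339; -0.6429 0.2679]
A−BK = [0.0000 -0.5000; 0.0714 -0.6964]
AᵀP(A−BK) = [0.3214 -0.1339; -0.1339 0.1183]
P' = Q + AᵀP(A−BK) = [4.5714 5.8661; 5.8661 9.1183]
tr(P') = 13.6897


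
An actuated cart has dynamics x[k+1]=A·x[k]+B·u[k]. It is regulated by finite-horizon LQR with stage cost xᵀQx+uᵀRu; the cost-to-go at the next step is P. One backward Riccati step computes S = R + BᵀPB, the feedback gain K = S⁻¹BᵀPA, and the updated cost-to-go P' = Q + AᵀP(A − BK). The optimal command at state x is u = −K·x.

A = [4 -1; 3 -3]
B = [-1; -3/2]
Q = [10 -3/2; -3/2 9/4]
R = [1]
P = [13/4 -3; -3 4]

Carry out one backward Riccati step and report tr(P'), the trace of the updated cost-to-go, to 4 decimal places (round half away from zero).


31.6029

BᵀP = [1.2500 -3.0000]
S = R + BᵀPB = [1] + [3.2500] = [4.2500]
BᵀPA = [-4.0000 7.7500]
K = S⁻¹·BᵀPA = [-0.9412 1.8235]
A−BK = [3.0588 0.8235; 1.5882 -0.2647]
AᵀP(A−BK) = [12.2353 3.2941; 3.2941 7.1176]
P' = Q + AᵀP(A−BK) = [22.2353 1.7941; 1.7941 9.3676]
tr(P') = 31.6029


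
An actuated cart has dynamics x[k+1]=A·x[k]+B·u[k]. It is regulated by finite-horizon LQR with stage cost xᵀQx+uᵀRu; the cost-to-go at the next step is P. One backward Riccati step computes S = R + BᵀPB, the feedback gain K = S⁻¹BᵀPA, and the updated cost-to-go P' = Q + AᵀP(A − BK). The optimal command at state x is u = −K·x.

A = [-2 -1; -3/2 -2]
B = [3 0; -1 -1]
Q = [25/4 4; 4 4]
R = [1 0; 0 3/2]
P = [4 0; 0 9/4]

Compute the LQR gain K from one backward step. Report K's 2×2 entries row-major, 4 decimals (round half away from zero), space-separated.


BᵀP = [12.0000 -2.2500; 0.0000 -2.2500]
S = R + BᵀPB = [1 0; 0 3/2] + [38.2500 2.2500; 2.2500 2.2500] = [39.2500 2.2500; 2.2500 3.7500]
BᵀPA = [-20.6250 -7.5000; 3.3750 4.5000]
K = S⁻¹·BᵀPA = [-0.5976 -0.2691; 1.2586 1.3615]
A−BK = [-0.2071 -0.1926; -0.8391 -0.9077]
AᵀP(A−BK) = [4.4888 4.6042; 4.6042 4.8549]
P' = Q + AᵀP(A−BK) = [10.7388 8.6042; 8.6042 8.8549]
tr(P') = 19.5937

-0.5976 -0.2691 1.2586 1.3615


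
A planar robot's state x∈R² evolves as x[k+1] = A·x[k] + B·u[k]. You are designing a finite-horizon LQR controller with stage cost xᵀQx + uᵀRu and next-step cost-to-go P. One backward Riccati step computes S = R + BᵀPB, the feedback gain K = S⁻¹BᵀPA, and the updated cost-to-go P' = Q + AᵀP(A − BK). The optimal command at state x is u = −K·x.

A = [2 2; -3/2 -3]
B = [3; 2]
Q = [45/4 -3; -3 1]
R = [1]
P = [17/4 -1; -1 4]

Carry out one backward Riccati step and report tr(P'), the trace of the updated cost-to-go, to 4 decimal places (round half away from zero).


BᵀP = [10.7500 5.0000]
S = R + BᵀPB = [1] + [42.2500] = [43.2500]
BᵀPA = [14.0000 6.5000]
K = S⁻¹·BᵀPA = [0.3237 0.1503]
A−BK = [1.0289 1.5491; -2.1474 -3.3006]
AᵀP(A−BK) = [27.4682 41.8960; 41.8960 64.0231]
P' = Q + AᵀP(A−BK) = [38.7182 38.8960; 38.8960 65.0231]
tr(P') = 103.7413

103.7413


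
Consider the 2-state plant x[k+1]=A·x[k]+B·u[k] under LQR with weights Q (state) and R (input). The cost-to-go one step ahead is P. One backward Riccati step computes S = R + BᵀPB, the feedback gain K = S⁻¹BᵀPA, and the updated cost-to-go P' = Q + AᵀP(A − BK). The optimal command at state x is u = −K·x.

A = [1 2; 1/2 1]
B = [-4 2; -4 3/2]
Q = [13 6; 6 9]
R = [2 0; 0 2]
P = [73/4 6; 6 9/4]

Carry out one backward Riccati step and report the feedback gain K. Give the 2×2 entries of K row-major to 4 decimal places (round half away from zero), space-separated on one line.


BᵀP = [-97.0000 -33.0000; 45.5000 15.3750]
S = R + BᵀPB = [2 0; 0 2] + [520.0000 -243.5000; -243.5000 114.0625] = [522.0000 -243.5000; -243.5000 116.0625]
BᵀPA = [-113.5000 -227.0000; 53.1875 106.3750]
K = S⁻¹·BᵀPA = [-0.1717 -0.3435; 0.0980 0.1960]
A−BK = [0.1171 0.2343; -0.3339 -0.6678]
AᵀP(A−BK) = [0.1101 0.2202; 0.2202 0.4404]
P' = Q + AᵀP(A−BK) = [13.1101 6.2202; 6.2202 9.4404]
tr(P') = 22.5505

-0.1717 -0.3435 0.0980 0.1960


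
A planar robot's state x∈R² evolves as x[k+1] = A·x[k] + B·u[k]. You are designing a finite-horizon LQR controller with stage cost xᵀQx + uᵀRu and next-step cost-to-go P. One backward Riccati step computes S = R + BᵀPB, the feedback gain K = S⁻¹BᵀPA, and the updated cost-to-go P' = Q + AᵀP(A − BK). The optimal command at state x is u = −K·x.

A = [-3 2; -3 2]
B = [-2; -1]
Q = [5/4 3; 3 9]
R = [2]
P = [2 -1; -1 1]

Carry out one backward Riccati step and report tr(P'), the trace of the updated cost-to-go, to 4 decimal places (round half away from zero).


BᵀP = [-3.0000 1.0000]
S = R + BᵀPB = [2] + [5.0000] = [7.0000]
BᵀPA = [6.0000 -4.0000]
K = S⁻¹·BᵀPA = [0.8571 -0.5714]
A−BK = [-1.2857 0.8571; -2.1429 1.4286]
AᵀP(A−BK) = [3.8571 -2.5714; -2.5714 1.7143]
P' = Q + AᵀP(A−BK) = [5.1071 0.4286; 0.4286 10.7143]
tr(P') = 15.8214

15.8214


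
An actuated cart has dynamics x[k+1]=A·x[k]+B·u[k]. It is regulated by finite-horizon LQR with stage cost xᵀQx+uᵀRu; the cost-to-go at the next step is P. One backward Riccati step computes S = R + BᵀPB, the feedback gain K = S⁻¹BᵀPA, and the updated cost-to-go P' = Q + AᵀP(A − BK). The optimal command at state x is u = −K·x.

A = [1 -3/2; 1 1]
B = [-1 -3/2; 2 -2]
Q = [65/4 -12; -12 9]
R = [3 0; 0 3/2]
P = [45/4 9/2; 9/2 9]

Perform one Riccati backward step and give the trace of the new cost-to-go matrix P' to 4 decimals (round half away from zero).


28.1522

BᵀP = [-2.2500 13.5000; -25.8750 -24.7500]
S = R + BᵀPB = [3 0; 0 3/2] + [29.2500 -23.6250; -23.6250 88.3125] = [32.2500 -23.6250; -23.6250 89.8125]
BᵀPA = [11.2500 16.8750; -50.6250 14.0625]
K = S⁻¹·BᵀPA = [-0.0794 0.7902; -0.5846 0.3644]
A−BK = [0.0438 -0.1631; -0.0103 0.1484]
AᵀP(A−BK) = [0.5499 -0.5651; -0.5651 2.3523]
P' = Q + AᵀP(A−BK) = [16.7999 -12.5651; -12.5651 11.3523]
tr(P') = 28.1522


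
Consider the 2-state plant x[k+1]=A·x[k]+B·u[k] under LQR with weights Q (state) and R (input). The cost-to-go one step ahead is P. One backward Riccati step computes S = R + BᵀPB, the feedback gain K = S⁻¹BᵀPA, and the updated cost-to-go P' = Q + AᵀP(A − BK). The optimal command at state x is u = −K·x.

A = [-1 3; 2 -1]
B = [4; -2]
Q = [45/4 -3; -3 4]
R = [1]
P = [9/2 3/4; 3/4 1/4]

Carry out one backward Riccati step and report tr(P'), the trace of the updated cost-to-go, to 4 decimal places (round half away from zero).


16.2379

BᵀP = [16.5000 2.5000]
S = R + BᵀPB = [1] + [61.0000] = [62.0000]
BᵀPA = [-11.5000 47.0000]
K = S⁻¹·BᵀPA = [-0.1855 0.7581]
A−BK = [-0.2581 -0.0323; 1.6290 0.5161]
AᵀP(A−BK) = [0.3669 -0.0323; -0.0323 0.6210]
P' = Q + AᵀP(A−BK) = [11.6169 -3.0323; -3.0323 4.6210]
tr(P') = 16.2379


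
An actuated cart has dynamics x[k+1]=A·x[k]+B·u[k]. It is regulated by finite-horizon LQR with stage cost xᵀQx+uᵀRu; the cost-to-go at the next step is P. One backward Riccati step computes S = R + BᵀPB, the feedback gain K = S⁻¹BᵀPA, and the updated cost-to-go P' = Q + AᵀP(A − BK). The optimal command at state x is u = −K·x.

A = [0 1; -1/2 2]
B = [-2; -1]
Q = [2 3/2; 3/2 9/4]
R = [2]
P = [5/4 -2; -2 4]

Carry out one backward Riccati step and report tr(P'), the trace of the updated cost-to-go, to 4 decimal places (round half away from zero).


BᵀP = [-0.5000 0.0000]
S = R + BᵀPB = [2] + [1.0000] = [3.0000]
BᵀPA = [0.0000 -0.5000]
K = S⁻¹·BᵀPA = [0.0000 -0.1667]
A−BK = [0.0000 0.6667; -0.5000 1.8333]
AᵀP(A−BK) = [1.0000 -3.0000; -3.0000 9.1667]
P' = Q + AᵀP(A−BK) = [3.0000 -1.5000; -1.5000 11.4167]
tr(P') = 14.4167

14.4167


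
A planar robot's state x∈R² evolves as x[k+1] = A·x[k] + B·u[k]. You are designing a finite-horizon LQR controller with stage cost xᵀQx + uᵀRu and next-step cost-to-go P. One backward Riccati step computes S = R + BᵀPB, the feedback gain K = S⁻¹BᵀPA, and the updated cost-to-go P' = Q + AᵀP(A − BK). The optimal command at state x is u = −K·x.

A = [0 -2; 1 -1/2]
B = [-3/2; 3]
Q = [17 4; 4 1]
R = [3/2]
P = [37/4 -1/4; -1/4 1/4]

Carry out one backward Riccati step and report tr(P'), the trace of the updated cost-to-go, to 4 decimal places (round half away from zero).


24.0717

BᵀP = [-14.6250 1.1250]
S = R + BᵀPB = [3/2] + [25.3125] = [26.8125]
BᵀPA = [1.1250 28.6875]
K = S⁻¹·BᵀPA = [0.0420 1.0699]
A−BK = [0.0629 -0.3951; 0.8741 -3.7098]
AᵀP(A−BK) = [0.2028 -0.8287; -0.8287 5.8689]
P' = Q + AᵀP(A−BK) = [17.2028 3.1713; 3.1713 6.8689]
tr(P') = 24.0717


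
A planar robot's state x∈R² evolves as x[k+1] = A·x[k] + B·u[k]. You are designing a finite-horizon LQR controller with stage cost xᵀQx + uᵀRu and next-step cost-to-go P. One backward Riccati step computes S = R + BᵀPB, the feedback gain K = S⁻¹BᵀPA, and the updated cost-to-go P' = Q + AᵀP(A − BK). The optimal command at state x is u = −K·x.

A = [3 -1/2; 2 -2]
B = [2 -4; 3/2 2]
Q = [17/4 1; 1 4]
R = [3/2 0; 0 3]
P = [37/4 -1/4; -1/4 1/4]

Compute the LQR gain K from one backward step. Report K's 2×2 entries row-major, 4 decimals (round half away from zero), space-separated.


BᵀP = [18.1250 -0.1250; -37.5000 1.5000]
S = R + BᵀPB = [3/2 0; 0 3] + [36.0625 -72.7500; -72.7500 153.0000] = [37.5625 -72.7500; -72.7500 156.0000]
BᵀPA = [54.1250 -8.8125; -109.5000 15.7500]
K = S⁻¹·BᵀPA = [0.8417 -0.4036; -0.3094 -0.0873]
A−BK = [0.0790 -0.0418; 1.3564 -1.2200]
AᵀP(A−BK) = [1.8139 -0.8345; -0.8345 0.6300]
P' = Q + AᵀP(A−BK) = [6.0639 0.1655; 0.1655 4.6300]
tr(P') = 10.6939

0.8417 -0.4036 -0.3094 -0.0873


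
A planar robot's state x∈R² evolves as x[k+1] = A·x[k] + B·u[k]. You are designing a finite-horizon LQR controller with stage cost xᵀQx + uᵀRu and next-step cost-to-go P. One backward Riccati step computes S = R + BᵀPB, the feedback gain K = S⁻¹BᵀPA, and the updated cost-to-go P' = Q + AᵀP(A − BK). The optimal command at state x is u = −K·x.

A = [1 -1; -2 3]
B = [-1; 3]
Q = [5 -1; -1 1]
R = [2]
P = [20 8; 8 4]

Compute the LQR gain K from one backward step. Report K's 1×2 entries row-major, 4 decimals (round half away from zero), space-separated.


BᵀP = [4.0000 4.0000]
S = R + BᵀPB = [2] + [8.0000] = [10.0000]
BᵀPA = [-4.0000 8.0000]
K = S⁻¹·BᵀPA = [-0.4000 0.8000]
A−BK = [0.6000 -0.2000; -0.8000 0.6000]
AᵀP(A−BK) = [2.4000 -0.8000; -0.8000 1.6000]
P' = Q + AᵀP(A−BK) = [7.4000 -1.8000; -1.8000 2.6000]
tr(P') = 10.0000

-0.4000 0.8000


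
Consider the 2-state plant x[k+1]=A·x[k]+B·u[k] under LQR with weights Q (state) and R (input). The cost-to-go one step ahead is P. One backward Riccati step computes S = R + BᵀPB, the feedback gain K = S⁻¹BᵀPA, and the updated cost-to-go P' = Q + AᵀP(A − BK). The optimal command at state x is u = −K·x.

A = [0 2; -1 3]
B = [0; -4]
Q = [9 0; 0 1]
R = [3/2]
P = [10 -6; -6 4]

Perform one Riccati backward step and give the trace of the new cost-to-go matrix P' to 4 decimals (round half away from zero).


14.0916

BᵀP = [24.0000 -16.0000]
S = R + BᵀPB = [3/2] + [64.0000] = [65.5000]
BᵀPA = [16.0000 0.0000]
K = S⁻¹·BᵀPA = [0.2443 0.0000]
A−BK = [0.0000 2.0000; -0.0229 3.0000]
AᵀP(A−BK) = [0.0916 0.0000; 0.0000 4.0000]
P' = Q + AᵀP(A−BK) = [9.0916 0.0000; 0.0000 5.0000]
tr(P') = 14.0916


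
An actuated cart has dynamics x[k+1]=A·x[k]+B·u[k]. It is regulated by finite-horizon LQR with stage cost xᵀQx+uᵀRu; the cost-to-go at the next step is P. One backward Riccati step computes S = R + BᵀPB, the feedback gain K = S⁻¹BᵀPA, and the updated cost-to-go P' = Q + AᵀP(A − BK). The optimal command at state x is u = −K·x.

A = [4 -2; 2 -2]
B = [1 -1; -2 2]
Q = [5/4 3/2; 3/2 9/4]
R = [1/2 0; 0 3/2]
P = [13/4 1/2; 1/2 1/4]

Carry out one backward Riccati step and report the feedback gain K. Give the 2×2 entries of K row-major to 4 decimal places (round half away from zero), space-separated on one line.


BᵀP = [2.2500 0.0000; -2.2500 0.0000]
S = R + BᵀPB = [1/2 0; 0 3/2] + [2.2500 -2.2500; -2.2500 2.2500] = [2.7500 -2.2500; -2.2500 3.7500]
BᵀPA = [9.0000 -4.5000; -9.0000 4.5000]
K = S⁻¹·BᵀPA = [2.5714 -1.2857; -0.8571 0.4286]
A−BK = [0.5714 -0.2857; 8.8571 -5.4286]
AᵀP(A−BK) = [30.1429 -17.5714; -17.5714 10.2857]
P' = Q + AᵀP(A−BK) = [31.3929 -16.0714; -16.0714 12.5357]
tr(P') = 43.9286

2.5714 -1.2857 -0.8571 0.4286


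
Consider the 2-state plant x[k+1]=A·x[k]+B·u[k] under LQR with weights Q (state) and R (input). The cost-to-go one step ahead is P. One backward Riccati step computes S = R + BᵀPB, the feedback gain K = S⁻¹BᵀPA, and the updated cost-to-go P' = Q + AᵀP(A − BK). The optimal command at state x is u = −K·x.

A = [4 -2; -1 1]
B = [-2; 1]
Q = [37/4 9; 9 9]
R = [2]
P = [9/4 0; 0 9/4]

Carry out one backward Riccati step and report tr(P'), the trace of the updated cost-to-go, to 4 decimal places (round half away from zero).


BᵀP = [-4.5000 2.2500]
S = R + BᵀPB = [2] + [11.2500] = [13.2500]
BᵀPA = [-20.2500 11.2500]
K = S⁻¹·BᵀPA = [-1.5283 0.8491]
A−BK = [0.9434 -0.3019; 0.5283 0.1509]
AᵀP(A−BK) = [7.3019 -3.0566; -3.0566 1.6981]
P' = Q + AᵀP(A−BK) = [16.5519 5.9434; 5.9434 10.6981]
tr(P') = 27.2500

27.2500


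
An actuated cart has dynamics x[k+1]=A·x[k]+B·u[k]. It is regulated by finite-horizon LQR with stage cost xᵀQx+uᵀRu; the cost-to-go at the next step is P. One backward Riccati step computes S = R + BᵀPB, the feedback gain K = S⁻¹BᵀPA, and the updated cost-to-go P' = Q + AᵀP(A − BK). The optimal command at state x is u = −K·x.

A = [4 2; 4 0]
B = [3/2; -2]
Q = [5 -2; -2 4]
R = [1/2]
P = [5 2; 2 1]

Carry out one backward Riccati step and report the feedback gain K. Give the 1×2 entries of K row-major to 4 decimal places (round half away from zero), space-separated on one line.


BᵀP = [3.5000 1.0000]
S = R + BᵀPB = [1/2] + [3.2500] = [3.7500]
BᵀPA = [18.0000 7.0000]
K = S⁻¹·BᵀPA = [4.8000 1.8667]
A−BK = [-3.2000 -0.8000; 13.6000 3.7333]
AᵀP(A−BK) = [73.6000 22.4000; 22.4000 6.9333]
P' = Q + AᵀP(A−BK) = [78.6000 20.4000; 20.4000 10.9333]
tr(P') = 89.5333

4.8000 1.8667


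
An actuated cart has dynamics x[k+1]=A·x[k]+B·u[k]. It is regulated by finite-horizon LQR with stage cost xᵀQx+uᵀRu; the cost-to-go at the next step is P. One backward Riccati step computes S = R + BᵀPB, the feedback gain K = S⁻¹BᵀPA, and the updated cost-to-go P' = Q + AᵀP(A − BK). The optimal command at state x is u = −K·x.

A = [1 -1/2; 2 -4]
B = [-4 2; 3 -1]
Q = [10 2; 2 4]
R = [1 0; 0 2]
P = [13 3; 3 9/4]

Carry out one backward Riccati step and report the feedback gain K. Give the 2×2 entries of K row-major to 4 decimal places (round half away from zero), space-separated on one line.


0.2182 -0.5922 1.0874 -1.6796

BᵀP = [-43.0000 -5.2500; 23.0000 3.7500]
S = R + BᵀPB = [1 0; 0 2] + [156.2500 -80.7500; -80.7500 42.2500] = [157.2500 -80.7500; -80.7500 44.2500]
BᵀPA = [-53.5000 42.5000; 30.5000 -26.5000]
K = S⁻¹·BᵀPA = [0.2182 -0.5922; 1.0874 -1.6796]
A−BK = [-0.3021 0.4903; 2.4329 -3.9029]
AᵀP(A−BK) = [12.5066 -19.9563; -19.9563 31.9102]
P' = Q + AᵀP(A−BK) = [22.5066 -17.9563; -17.9563 35.9102]
tr(P') = 58.4168


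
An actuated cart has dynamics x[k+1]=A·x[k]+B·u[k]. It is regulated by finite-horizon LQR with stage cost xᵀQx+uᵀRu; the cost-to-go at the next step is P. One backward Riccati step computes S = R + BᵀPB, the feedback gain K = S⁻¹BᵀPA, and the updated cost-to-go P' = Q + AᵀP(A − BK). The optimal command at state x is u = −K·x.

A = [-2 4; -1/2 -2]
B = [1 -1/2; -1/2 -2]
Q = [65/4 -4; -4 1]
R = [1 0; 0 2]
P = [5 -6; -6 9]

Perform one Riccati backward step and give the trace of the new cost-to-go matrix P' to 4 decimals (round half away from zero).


30.7484

BᵀP = [8.0000 -10.5000; 9.5000 -15.0000]
S = R + BᵀPB = [1 0; 0 2] + [13.2500 17.0000; 17.0000 25.2500] = [14.2500 17.0000; 17.0000 27.2500]
BᵀPA = [-10.7500 53.0000; -11.5000 68.0000]
K = S⁻¹·BᵀPA = [-0.9811 2.9025; 0.1901 0.6847]
A−BK = [-0.9239 1.4399; -0.6104 0.8206]
AᵀP(A−BK) = [1.8886 -3.9245; -3.9245 11.6098]
P' = Q + AᵀP(A−BK) = [18.1386 -7.9245; -7.9245 12.6098]
tr(P') = 30.7484


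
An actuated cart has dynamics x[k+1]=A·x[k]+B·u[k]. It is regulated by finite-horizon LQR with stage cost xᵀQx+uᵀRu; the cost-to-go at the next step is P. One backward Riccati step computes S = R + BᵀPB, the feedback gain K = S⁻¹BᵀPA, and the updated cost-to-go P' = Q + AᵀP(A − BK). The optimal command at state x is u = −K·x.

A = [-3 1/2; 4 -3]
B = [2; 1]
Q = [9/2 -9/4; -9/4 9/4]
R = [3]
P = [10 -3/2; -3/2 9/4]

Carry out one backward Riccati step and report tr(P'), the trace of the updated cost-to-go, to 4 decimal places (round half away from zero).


105.4395

BᵀP = [18.5000 -0.7500]
S = R + BᵀPB = [3] + [36.2500] = [39.2500]
BᵀPA = [-58.5000 11.5000]
K = S⁻¹·BᵀPA = [-1.4904 0.2930]
A−BK = [-0.0191 -0.0860; 5.4904 -3.2930]
AᵀP(A−BK) = [74.8089 -41.3599; -41.3599 23.8806]
P' = Q + AᵀP(A−BK) = [79.3089 -43.6099; -43.6099 26.1306]
tr(P') = 105.4395


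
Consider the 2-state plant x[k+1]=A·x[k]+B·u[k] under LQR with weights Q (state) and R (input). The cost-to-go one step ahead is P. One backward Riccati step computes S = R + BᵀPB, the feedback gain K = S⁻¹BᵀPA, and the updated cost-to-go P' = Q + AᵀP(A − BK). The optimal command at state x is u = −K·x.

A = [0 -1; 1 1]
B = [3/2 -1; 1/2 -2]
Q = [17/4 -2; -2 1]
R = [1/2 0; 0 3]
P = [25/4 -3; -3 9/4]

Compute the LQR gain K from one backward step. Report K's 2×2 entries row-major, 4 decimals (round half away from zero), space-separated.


BᵀP = [7.8750 -3.3750; -0.2500 -1.5000]
S = R + BᵀPB = [1/2 0; 0 3] + [10.1250 -1.1250; -1.1250 3.2500] = [10.6250 -1.1250; -1.1250 6.2500]
BᵀPA = [-3.3750 -11.2500; -1.5000 -1.2500]
K = S⁻¹·BᵀPA = [-0.3497 -1.1010; -0.3030 -0.3982]
A−BK = [0.2216 0.2533; 0.5690 0.7541]
AᵀP(A−BK) = [0.6153 0.9369; 0.9369 1.6162]
P' = Q + AᵀP(A−BK) = [4.8653 -1.0631; -1.0631 2.6162]
tr(P') = 7.4815

-0.3497 -1.1010 -0.3030 -0.3982


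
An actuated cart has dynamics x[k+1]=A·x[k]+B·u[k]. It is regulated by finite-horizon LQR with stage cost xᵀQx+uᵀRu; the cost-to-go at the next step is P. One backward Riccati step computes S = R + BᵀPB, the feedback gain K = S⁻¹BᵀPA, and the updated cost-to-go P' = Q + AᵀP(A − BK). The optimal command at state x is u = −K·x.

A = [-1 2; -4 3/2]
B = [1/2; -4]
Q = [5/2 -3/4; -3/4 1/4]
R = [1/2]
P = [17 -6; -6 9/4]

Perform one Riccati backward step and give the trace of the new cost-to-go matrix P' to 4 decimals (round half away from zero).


6.9862

BᵀP = [32.5000 -12.0000]
S = R + BᵀPB = [1/2] + [64.2500] = [64.7500]
BᵀPA = [15.5000 47.0000]
K = S⁻¹·BᵀPA = [0.2394 0.7259]
A−BK = [-1.1197 1.6371; -3.0425 4.4035]
AᵀP(A−BK) = [1.2896 -1.7510; -1.7510 2.9467]
P' = Q + AᵀP(A−BK) = [3.7896 -2.5010; -2.5010 3.1967]
tr(P') = 6.9862


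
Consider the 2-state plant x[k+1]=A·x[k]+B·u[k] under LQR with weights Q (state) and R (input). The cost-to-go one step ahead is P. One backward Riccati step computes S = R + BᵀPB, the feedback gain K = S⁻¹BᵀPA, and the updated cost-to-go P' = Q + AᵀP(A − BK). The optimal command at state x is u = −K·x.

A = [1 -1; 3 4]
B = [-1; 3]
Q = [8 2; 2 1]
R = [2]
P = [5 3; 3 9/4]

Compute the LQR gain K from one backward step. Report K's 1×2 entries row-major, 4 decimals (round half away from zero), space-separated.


BᵀP = [4.0000 3.7500]
S = R + BᵀPB = [2] + [7.2500] = [9.2500]
BᵀPA = [15.2500 11.0000]
K = S⁻¹·BᵀPA = [1.6486 1.1892]
A−BK = [2.6486 0.1892; -1.9459 0.4324]
AᵀP(A−BK) = [18.1081 6.8649; 6.8649 3.9189]
P' = Q + AᵀP(A−BK) = [26.1081 8.8649; 8.8649 4.9189]
tr(P') = 31.0270

1.6486 1.1892


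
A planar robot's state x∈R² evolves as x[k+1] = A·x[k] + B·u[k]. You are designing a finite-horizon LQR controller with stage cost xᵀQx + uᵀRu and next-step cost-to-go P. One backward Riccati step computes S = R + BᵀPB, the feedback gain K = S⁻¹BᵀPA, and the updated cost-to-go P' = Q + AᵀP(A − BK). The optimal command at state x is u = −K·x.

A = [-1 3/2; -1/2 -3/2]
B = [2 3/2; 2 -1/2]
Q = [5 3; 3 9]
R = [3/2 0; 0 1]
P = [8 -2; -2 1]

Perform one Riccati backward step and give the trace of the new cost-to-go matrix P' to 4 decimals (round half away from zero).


BᵀP = [12.0000 -2.0000; 13.0000 -3.5000]
S = R + BᵀPB = [3/2 0; 0 1] + [20.0000 19.0000; 19.0000 21.2500] = [21.5000 19.0000; 19.0000 22.2500]
BᵀPA = [-11.0000 21.0000; -11.2500 24.7500]
K = S⁻¹·BᵀPA = [-0.2641 -0.0256; -0.2801 1.1342]
A−BK = [-0.0517 -0.1502; -0.1118 -0.8818]
AᵀP(A−BK) = [0.1938 -0.2716; -0.2716 1.7157]
P' = Q + AᵀP(A−BK) = [5.1938 2.7284; 2.7284 10.7157]
tr(P') = 15.9095

15.9095


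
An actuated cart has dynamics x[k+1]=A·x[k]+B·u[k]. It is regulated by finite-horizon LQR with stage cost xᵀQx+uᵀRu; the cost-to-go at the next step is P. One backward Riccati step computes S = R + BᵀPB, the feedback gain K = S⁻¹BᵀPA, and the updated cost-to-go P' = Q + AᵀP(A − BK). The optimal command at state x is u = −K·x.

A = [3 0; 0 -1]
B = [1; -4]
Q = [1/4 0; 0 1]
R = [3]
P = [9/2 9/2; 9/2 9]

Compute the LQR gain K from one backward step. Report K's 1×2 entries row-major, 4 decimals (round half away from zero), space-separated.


BᵀP = [-13.5000 -31.5000]
S = R + BᵀPB = [3] + [112.5000] = [115.5000]
BᵀPA = [-40.5000 31.5000]
K = S⁻¹·BᵀPA = [-0.3506 0.2727]
A−BK = [3.3506 -0.2727; -1.4026 0.0909]
AᵀP(A−BK) = [26.2987 -2.4545; -2.4545 0.4091]
P' = Q + AᵀP(A−BK) = [26.5487 -2.4545; -2.4545 1.4091]
tr(P') = 27.9578

-0.3506 0.2727


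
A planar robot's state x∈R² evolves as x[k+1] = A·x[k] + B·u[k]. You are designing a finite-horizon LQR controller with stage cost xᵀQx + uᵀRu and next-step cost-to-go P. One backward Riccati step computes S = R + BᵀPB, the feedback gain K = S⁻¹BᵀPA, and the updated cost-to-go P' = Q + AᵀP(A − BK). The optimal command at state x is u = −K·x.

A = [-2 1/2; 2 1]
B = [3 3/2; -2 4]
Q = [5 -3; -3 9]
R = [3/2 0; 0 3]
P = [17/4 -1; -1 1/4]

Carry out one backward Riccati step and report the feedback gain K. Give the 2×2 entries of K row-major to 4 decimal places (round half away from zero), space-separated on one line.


BᵀP = [14.7500 -3.5000; 2.3750 -0.5000]
S = R + BᵀPB = [3/2 0; 0 3] + [51.2500 8.1250; 8.1250 1.5625] = [52.7500 8.1250; 8.1250 4.5625]
BᵀPA = [-36.5000 3.8750; -5.7500 0.6875]
K = S⁻¹·BᵀPA = [-0.6860 0.0692; -0.0386 0.0274]
A−BK = [0.1159 0.2512; 0.7826 1.0290]
AᵀP(A−BK) = [0.7391 -0.0652; -0.0652 0.0254]
P' = Q + AᵀP(A−BK) = [5.7391 -3.0652; -3.0652 9.0254]
tr(P') = 14.7645

-0.6860 0.0692 -0.0386 0.0274


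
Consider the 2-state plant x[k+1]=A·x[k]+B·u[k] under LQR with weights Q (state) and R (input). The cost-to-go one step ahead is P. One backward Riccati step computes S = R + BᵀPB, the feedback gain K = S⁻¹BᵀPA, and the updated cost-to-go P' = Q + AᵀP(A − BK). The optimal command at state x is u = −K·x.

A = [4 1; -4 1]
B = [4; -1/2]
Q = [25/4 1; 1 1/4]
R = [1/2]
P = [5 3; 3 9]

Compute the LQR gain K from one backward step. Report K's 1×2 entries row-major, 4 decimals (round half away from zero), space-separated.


BᵀP = [18.5000 7.5000]
S = R + BᵀPB = [1/2] + [70.2500] = [70.7500]
BᵀPA = [44.0000 26.0000]
K = S⁻¹·BᵀPA = [0.6219 0.3675]
A−BK = [1.5124 -0.4700; -3.6890 1.1837]
AᵀP(A−BK) = [100.6360 -32.1696; -32.1696 10.4452]
P' = Q + AᵀP(A−BK) = [106.8860 -31.1696; -31.1696 10.6952]
tr(P') = 117.5813

0.6219 0.3675


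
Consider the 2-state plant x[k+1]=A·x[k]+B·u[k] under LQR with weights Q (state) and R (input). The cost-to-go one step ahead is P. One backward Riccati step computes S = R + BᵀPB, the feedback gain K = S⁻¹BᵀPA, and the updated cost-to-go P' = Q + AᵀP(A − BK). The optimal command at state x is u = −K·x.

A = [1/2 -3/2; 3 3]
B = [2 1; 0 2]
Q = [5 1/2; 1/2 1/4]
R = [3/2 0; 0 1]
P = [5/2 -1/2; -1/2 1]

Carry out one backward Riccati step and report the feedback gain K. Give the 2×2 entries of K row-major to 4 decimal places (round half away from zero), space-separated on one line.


BᵀP = [5.0000 -1.0000; 1.5000 1.5000]
S = R + BᵀPB = [3/2 0; 0 1] + [10.0000 3.0000; 3.0000 4.5000] = [11.5000 3.0000; 3.0000 5.5000]
BᵀPA = [-0.5000 -10.5000; 5.2500 2.2500]
K = S⁻¹·BᵀPA = [-0.3410 -1.1889; 1.1406 1.0576]
A−BK = [0.0415 -0.1797; 0.7189 0.8848]
AᵀP(A−BK) = [1.9666 2.4781; 2.4781 4.2615]
P' = Q + AᵀP(A−BK) = [6.9666 2.9781; 2.9781 4.5115]
tr(P') = 11.4781

-0.3410 -1.1889 1.1406 1.0576


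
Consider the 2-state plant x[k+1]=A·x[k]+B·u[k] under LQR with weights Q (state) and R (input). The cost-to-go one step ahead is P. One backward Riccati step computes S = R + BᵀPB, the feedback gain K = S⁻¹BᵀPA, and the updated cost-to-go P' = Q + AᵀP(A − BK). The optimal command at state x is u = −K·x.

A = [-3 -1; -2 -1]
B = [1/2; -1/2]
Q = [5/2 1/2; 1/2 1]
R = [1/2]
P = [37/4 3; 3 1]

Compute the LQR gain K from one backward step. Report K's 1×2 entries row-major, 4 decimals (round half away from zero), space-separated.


BᵀP = [3.1250 1.0000]
S = R + BᵀPB = [1/2] + [1.0625] = [1.5625]
BᵀPA = [-11.3750 -4.1250]
K = S⁻¹·BᵀPA = [-7.2800 -2.6400]
A−BK = [0.6400 0.3200; -5.6400 -2.3200]
AᵀP(A−BK) = [40.4400 14.7200; 14.7200 5.3600]
P' = Q + AᵀP(A−BK) = [42.9400 15.2200; 15.2200 6.3600]
tr(P') = 49.3000

-7.2800 -2.6400


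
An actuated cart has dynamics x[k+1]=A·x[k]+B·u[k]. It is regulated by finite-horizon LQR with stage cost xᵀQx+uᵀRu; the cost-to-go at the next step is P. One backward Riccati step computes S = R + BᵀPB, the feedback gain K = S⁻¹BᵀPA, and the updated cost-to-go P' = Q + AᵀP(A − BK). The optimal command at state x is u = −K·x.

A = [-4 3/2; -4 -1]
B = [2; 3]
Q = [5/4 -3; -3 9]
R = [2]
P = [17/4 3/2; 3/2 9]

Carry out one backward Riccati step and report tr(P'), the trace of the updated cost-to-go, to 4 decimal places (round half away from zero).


BᵀP = [13.0000 30.0000]
S = R + BᵀPB = [2] + [116.0000] = [118.0000]
BᵀPA = [-172.0000 -10.5000]
K = S⁻¹·BᵀPA = [-1.4576 -0.0890]
A−BK = [-1.0847 1.6780; 0.3729 -0.7331]
AᵀP(A−BK) = [9.2881 -7.8051; -7.8051 13.1282]
P' = Q + AᵀP(A−BK) = [10.5381 -10.8051; -10.8051 22.1282]
tr(P') = 32.6663

32.6663


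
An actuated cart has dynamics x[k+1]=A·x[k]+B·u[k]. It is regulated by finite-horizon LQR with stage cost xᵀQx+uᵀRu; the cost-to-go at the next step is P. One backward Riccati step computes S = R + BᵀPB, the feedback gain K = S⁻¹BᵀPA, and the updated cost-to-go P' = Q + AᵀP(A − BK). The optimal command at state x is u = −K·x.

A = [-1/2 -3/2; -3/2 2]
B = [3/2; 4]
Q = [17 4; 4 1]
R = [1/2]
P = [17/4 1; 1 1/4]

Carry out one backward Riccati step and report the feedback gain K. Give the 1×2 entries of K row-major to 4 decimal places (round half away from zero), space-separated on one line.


-0.3429 -0.4053

BᵀP = [10.3750 2.5000]
S = R + BᵀPB = [1/2] + [25.5625] = [26.0625]
BᵀPA = [-8.9375 -10.5625]
K = S⁻¹·BᵀPA = [-0.3429 -0.4053]
A−BK = [0.0144 -0.8921; -0.1283 3.6211]
AᵀP(A−BK) = [0.0601 0.0653; 0.0653 0.2818]
P' = Q + AᵀP(A−BK) = [17.0601 4.0653; 4.0653 1.2818]
tr(P') = 18.3419


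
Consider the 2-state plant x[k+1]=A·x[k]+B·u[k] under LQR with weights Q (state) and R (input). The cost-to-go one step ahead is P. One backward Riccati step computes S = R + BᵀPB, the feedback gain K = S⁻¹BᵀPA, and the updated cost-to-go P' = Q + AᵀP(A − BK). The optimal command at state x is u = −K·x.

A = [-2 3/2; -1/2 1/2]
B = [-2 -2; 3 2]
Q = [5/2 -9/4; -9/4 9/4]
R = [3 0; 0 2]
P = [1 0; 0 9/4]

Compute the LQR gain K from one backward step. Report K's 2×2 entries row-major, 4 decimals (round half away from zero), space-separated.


-0.2073 0.1829 0.3585 -0.2634

BᵀP = [-2.0000 6.7500; -2.0000 4.5000]
S = R + BᵀPB = [3 0; 0 2] + [24.2500 17.5000; 17.5000 13.0000] = [27.2500 17.5000; 17.5000 15.0000]
BᵀPA = [0.6250 0.3750; 1.7500 -0.7500]
K = S⁻¹·BᵀPA = [-0.2073 0.1829; 0.3585 -0.2634]
A−BK = [-1.6976 1.3390; -0.5951 0.4780]
AᵀP(A−BK) = [4.0646 -3.2159; -3.2159 2.5463]
P' = Q + AᵀP(A−BK) = [6.5646 -5.4659; -5.4659 4.7963]
tr(P') = 11.3610


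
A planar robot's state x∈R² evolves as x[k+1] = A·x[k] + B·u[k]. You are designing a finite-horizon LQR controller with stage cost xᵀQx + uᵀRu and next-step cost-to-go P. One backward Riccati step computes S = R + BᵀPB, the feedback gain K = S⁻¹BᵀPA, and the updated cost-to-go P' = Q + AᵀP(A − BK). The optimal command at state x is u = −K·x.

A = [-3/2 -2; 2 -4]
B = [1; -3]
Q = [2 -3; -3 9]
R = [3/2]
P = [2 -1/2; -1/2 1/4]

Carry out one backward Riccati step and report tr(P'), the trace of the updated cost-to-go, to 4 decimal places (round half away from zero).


16.1786

BᵀP = [3.5000 -1.2500]
S = R + BᵀPB = [3/2] + [7.2500] = [8.7500]
BᵀPA = [-7.7500 -2.0000]
K = S⁻¹·BᵀPA = [-0.8857 -0.2286]
A−BK = [-0.6143 -1.7714; -0.6571 -4.6857]
AᵀP(A−BK) = [1.6357 1.2286; 1.2286 3.5429]
P' = Q + AᵀP(A−BK) = [3.6357 -1.7714; -1.7714 12.5429]
tr(P') = 16.1786


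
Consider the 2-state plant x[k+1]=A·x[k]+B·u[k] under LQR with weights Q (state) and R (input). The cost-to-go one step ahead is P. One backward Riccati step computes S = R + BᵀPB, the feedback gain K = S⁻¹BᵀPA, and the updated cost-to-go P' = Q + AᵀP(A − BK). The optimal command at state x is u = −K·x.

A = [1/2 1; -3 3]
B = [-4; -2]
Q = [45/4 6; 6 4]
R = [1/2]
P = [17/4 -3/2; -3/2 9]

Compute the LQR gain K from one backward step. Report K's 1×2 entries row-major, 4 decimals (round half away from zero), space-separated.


BᵀP = [-14.0000 -12.0000]
S = R + BᵀPB = [1/2] + [80.0000] = [80.5000]
BᵀPA = [29.0000 -50.0000]
K = S⁻¹·BᵀPA = [0.3602 -0.6211]
A−BK = [1.9410 -1.4845; -2.2795 1.7578]
AᵀP(A−BK) = [76.1153 -58.6126; -58.6126 45.1941]
P' = Q + AᵀP(A−BK) = [87.3653 -52.6126; -52.6126 49.1941]
tr(P') = 136.5594

0.3602 -0.6211


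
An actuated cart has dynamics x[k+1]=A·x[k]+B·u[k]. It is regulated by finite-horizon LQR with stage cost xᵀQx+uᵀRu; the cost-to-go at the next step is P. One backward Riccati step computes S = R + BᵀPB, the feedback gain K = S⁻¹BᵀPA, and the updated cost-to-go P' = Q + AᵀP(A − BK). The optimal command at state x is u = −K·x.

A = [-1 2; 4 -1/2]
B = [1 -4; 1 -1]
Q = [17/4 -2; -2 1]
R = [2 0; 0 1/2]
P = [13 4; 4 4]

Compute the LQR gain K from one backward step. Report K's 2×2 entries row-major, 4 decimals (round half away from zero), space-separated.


BᵀP = [17.0000 8.0000; -56.0000 -20.0000]
S = R + BᵀPB = [2 0; 0 1/2] + [25.0000 -76.0000; -76.0000 244.0000] = [27.0000 -76.0000; -76.0000 244.5000]
BᵀPA = [15.0000 30.0000; -24.0000 -102.0000]
K = S⁻¹·BᵀPA = [2.2332 -0.5051; 0.5960 -0.5742]
A−BK = [-0.8492 0.2084; 2.3628 -0.5690]
AᵀP(A−BK) = [25.8062 -6.2035; -6.2035 1.5863]
P' = Q + AᵀP(A−BK) = [30.0562 -8.2035; -8.2035 2.5863]
tr(P') = 32.6425

2.2332 -0.5051 0.5960 -0.5742


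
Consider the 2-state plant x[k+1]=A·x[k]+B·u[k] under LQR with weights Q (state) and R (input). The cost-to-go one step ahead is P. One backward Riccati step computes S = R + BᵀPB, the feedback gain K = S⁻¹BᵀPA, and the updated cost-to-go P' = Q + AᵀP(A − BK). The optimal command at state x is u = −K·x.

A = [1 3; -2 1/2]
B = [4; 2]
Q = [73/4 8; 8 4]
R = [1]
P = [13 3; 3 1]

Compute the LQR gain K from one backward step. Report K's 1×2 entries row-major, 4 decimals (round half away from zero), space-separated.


BᵀP = [58.0000 14.0000]
S = R + BᵀPB = [1] + [260.0000] = [261.0000]
BᵀPA = [30.0000 181.0000]
K = S⁻¹·BᵀPA = [0.1149 0.6935]
A−BK = [0.5402 0.2261; -2.2299 -0.8870]
AᵀP(A−BK) = [1.5517 0.6954; 0.6954 0.7289]
P' = Q + AᵀP(A−BK) = [19.8017 8.6954; 8.6954 4.7289]
tr(P') = 24.5307

0.1149 0.6935


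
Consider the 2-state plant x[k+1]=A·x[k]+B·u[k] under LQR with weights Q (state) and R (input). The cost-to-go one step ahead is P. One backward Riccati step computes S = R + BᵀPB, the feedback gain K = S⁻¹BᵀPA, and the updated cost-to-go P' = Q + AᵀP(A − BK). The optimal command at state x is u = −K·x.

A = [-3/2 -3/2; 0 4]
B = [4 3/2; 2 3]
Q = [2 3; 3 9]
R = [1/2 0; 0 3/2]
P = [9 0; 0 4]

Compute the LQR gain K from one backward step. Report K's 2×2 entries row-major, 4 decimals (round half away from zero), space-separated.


BᵀP = [36.0000 8.0000; 13.5000 12.0000]
S = R + BᵀPB = [1/2 0; 0 3/2] + [160.0000 78.0000; 78.0000 56.2500] = [160.5000 78.0000; 78.0000 57.7500]
BᵀPA = [-54.0000 -22.0000; -20.2500 27.7500]
K = S⁻¹·BᵀPA = [-0.4832 -1.0785; 0.3020 1.9372]
A−BK = [-0.0201 -0.0917; 0.0604 0.3453]
AᵀP(A−BK) = [0.2718 1.2383; 1.2383 6.7637]
P' = Q + AᵀP(A−BK) = [2.2718 4.2383; 4.2383 15.7637]
tr(P') = 18.0356

-0.4832 -1.0785 0.3020 1.9372


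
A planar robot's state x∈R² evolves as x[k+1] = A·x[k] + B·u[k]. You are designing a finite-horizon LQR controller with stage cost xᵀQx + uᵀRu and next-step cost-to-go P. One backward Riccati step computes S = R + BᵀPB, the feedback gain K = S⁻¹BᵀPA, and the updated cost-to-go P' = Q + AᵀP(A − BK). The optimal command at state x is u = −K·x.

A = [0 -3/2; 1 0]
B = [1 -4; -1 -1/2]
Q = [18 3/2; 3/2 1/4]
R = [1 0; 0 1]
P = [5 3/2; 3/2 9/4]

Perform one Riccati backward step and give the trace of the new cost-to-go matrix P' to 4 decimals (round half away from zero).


18.9499

BᵀP = [3.5000 -0.7500; -20.7500 -7.1250]
S = R + BᵀPB = [1 0; 0 1] + [4.2500 -13.6250; -13.6250 86.5625] = [5.2500 -13.6250; -13.6250 87.5625]
BᵀPA = [-0.7500 -5.2500; -7.1250 31.1250]
K = S⁻¹·BᵀPA = [-0.5938 -0.1300; -0.1738 0.3352]
A−BK = [-0.1013 -0.0291; 0.3193 0.0376]
AᵀP(A−BK) = [0.5665 0.0410; 0.0410 0.1334]
P' = Q + AᵀP(A−BK) = [18.5665 1.5410; 1.5410 0.3834]
tr(P') = 18.9499


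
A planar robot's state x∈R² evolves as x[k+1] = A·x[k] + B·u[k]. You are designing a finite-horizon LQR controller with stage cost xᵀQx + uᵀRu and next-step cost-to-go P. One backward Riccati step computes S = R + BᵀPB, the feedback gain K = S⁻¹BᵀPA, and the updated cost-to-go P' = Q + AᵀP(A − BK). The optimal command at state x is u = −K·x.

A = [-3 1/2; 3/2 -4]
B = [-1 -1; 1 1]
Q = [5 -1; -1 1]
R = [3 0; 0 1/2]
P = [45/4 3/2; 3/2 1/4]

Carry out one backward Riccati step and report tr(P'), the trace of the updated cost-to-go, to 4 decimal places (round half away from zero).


11.1915

BᵀP = [-9.7500 -1.2500; -9.7500 -1.2500]
S = R + BᵀPB = [3 0; 0 1/2] + [8.5000 8.5000; 8.5000 8.5000] = [11.5000 8.5000; 8.5000 9.0000]
BᵀPA = [27.3750 0.1250; 27.3750 0.1250]
K = S⁻¹·BᵀPA = [0.4380 0.0020; 2.6280 0.0120]
A−BK = [0.0660 0.5140; -1.5660 -4.0140]
AᵀP(A−BK) = [4.3808 0.3668; 0.3668 0.8108]
P' = Q + AᵀP(A−BK) = [9.3808 -0.6333; -0.6333 1.8108]
tr(P') = 11.1915


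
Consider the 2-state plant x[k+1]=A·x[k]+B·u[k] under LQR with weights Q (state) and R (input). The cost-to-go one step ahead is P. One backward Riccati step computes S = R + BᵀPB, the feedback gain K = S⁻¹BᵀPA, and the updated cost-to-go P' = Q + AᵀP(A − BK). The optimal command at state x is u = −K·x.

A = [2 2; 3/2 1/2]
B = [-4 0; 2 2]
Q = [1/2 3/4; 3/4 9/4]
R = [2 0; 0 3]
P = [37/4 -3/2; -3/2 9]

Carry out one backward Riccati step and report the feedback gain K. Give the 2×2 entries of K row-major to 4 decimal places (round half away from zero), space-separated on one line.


BᵀP = [-40.0000 24.0000; -3.0000 18.0000]
S = R + BᵀPB = [2 0; 0 3] + [208.0000 48.0000; 48.0000 36.0000] = [210.0000 48.0000; 48.0000 39.0000]
BᵀPA = [-44.0000 -68.0000; 21.0000 3.0000]
K = S⁻¹·BᵀPA = [-0.4628 -0.4750; 1.1081 0.6616]
A−BK = [0.1488 0.0999; 0.2095 0.1269]
AᵀP(A−BK) = [4.6180 2.9559; 2.9559 1.9636]
P' = Q + AᵀP(A−BK) = [5.1180 3.7059; 3.7059 4.2136]
tr(P') = 9.3315

-0.4628 -0.4750 1.1081 0.6616
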